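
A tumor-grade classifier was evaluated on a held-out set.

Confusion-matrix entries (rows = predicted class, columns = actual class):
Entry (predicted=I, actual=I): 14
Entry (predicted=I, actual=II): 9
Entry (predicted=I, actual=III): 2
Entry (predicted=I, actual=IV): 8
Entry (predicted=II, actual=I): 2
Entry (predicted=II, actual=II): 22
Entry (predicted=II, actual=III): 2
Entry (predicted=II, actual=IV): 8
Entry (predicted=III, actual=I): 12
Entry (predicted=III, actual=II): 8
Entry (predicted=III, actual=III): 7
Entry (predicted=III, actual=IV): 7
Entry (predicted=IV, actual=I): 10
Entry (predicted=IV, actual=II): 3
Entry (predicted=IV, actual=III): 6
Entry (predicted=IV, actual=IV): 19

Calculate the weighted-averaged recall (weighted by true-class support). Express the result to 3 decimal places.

0.446

Per-class recall (TP/(TP+FN)):
  I: TP=14, FN=2+12+10=24 → 14/38 = 0.3684
  II: TP=22, FN=9+8+3=20 → 22/42 = 0.5238
  III: TP=7, FN=2+2+6=10 → 7/17 = 0.4118
  IV: TP=19, FN=8+8+7=23 → 19/42 = 0.4524
Weighted-recall = Σ (supportᵢ/N)·recallᵢ with N=139: (38/139)·0.3684 + (42/139)·0.5238 + (17/139)·0.4118 + (42/139)·0.4524 = 0.446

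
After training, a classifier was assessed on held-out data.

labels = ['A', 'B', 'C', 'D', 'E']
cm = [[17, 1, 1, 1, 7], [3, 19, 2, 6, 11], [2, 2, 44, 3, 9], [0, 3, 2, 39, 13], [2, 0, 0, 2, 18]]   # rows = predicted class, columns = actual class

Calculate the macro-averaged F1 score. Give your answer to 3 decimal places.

0.644

Per-class F1 score (2·TP/(2·TP+FP+FN)):
  A: TP=17, FP=1+1+1+7=10, FN=3+2+0+2=7 → 34/51 = 0.6667
  B: TP=19, FP=3+2+6+11=22, FN=1+2+3+0=6 → 38/66 = 0.5758
  C: TP=44, FP=2+2+3+9=16, FN=1+2+2+0=5 → 88/109 = 0.8073
  D: TP=39, FP=0+3+2+13=18, FN=1+6+3+2=12 → 78/108 = 0.7222
  E: TP=18, FP=2+0+0+2=4, FN=7+11+9+13=40 → 36/80 = 0.4500
Macro-F1 score = mean = (0.6667 + 0.5758 + 0.8073 + 0.7222 + 0.4500) / 5 = 0.644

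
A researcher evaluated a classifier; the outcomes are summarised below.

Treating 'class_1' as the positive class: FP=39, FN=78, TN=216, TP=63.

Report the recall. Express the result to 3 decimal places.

0.447

Recall = TP/(TP+FN) = 63/(63+78) = 63/141 = 0.447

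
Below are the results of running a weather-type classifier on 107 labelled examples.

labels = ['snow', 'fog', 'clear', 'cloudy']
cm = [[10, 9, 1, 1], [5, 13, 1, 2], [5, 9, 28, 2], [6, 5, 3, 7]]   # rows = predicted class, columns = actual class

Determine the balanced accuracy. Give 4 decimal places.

Balanced accuracy = mean of per-class recall.
  snow: recall = 10/26 = 0.38462
  fog: recall = 13/36 = 0.36111
  clear: recall = 28/33 = 0.84848
  cloudy: recall = 7/12 = 0.58333
Mean = (0.38462 + 0.36111 + 0.84848 + 0.58333) / 4 = 0.5444

0.5444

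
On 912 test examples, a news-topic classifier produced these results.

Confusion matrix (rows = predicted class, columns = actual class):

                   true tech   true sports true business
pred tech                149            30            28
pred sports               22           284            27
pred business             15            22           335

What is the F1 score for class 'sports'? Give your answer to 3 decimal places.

0.849

One-vs-rest for 'sports': TP = diagonal; FP = other classes predicted 'sports'; FN = 'sports' predicted as other.
F1 score = 2·TP/(2·TP+FP+FN).
sports: TP=284, FP=22+27=49, FN=30+22=52 → 568/669 = 0.8490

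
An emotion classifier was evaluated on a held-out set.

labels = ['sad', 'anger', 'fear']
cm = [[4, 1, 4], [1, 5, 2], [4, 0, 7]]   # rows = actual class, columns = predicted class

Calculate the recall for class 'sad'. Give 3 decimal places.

0.444

recall = TP/(TP+FN).
sad: TP=4, FN=1+4=5 → 4/9 = 0.4444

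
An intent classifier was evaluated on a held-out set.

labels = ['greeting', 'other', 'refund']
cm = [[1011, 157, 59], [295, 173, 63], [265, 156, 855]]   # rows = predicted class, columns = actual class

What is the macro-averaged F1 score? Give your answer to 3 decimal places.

0.607

Per-class F1 score (2·TP/(2·TP+FP+FN)):
  greeting: TP=1011, FP=157+59=216, FN=295+265=560 → 2022/2798 = 0.7227
  other: TP=173, FP=295+63=358, FN=157+156=313 → 346/1017 = 0.3402
  refund: TP=855, FP=265+156=421, FN=59+63=122 → 1710/2253 = 0.7590
Macro-F1 score = mean = (0.7227 + 0.3402 + 0.7590) / 3 = 0.607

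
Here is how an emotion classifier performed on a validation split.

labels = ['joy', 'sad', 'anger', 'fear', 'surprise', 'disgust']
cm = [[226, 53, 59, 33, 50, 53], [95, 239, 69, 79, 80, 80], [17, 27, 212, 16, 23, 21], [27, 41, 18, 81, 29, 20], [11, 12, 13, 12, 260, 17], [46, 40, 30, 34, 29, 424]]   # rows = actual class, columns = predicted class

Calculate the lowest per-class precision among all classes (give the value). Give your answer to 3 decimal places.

Per-class precision (TP/(TP+FP)):
  joy: TP=226, FP=95+17+27+11+46=196 → 226/422 = 0.5355
  sad: TP=239, FP=53+27+41+12+40=173 → 239/412 = 0.5801
  anger: TP=212, FP=59+69+18+13+30=189 → 212/401 = 0.5287
  fear: TP=81, FP=33+79+16+12+34=174 → 81/255 = 0.3176
  surprise: TP=260, FP=50+80+23+29+29=211 → 260/471 = 0.5520
  disgust: TP=424, FP=53+80+21+20+17=191 → 424/615 = 0.6894
Lowest is class 'fear' with precision = 0.318.

0.318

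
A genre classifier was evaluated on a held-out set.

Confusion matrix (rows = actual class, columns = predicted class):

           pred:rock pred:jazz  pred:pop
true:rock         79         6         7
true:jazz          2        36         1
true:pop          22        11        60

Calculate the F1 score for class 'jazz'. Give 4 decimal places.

Treat 'jazz' as positive and all other classes as negative.
F1 score = 2·TP/(2·TP+FP+FN).
jazz: TP=36, FP=6+11=17, FN=2+1=3 → 72/92 = 0.78261

0.7826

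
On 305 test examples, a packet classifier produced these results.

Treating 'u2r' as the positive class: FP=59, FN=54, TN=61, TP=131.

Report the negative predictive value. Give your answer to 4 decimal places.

NPV = TN/(TN+FN) = 61/(61+54) = 0.5304

0.5304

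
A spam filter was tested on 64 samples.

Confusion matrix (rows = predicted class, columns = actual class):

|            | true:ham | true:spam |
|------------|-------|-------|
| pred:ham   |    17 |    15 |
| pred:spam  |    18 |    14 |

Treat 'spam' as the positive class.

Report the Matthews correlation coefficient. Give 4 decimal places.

MCC = (TP·TN − FP·FN) / √((TP+FP)(TP+FN)(TN+FP)(TN+FN))
Numerator = 14·17 − 18·15 = -32
Denominator = √(32·29·35·32) = √1039360 = 1019.4901
MCC = -32 / 1019.4901 = -0.0314

-0.0314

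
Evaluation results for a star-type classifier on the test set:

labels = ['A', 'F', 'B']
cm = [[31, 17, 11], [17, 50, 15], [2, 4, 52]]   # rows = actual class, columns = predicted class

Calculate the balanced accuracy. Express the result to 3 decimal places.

0.677

Balanced accuracy = mean of per-class recall.
  A: recall = 31/59 = 0.5254
  F: recall = 50/82 = 0.6098
  B: recall = 52/58 = 0.8966
Mean = (0.5254 + 0.6098 + 0.8966) / 3 = 0.677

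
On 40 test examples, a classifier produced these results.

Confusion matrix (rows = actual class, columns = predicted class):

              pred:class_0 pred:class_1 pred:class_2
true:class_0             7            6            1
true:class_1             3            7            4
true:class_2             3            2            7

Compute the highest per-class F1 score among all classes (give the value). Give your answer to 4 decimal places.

0.5833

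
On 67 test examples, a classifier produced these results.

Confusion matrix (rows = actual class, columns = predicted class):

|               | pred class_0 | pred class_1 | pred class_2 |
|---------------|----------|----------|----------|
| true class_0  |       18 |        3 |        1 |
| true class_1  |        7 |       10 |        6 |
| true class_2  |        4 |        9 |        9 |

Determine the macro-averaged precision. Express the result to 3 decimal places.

0.546

Per-class precision (TP/(TP+FP)):
  class_0: TP=18, FP=7+4=11 → 18/29 = 0.6207
  class_1: TP=10, FP=3+9=12 → 10/22 = 0.4545
  class_2: TP=9, FP=1+6=7 → 9/16 = 0.5625
Macro-precision = mean = (0.6207 + 0.4545 + 0.5625) / 3 = 0.546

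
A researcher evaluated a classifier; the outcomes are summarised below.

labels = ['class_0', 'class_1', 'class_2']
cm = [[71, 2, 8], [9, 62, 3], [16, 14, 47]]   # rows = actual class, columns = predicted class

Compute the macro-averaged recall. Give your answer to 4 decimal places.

Per-class recall (TP/(TP+FN)):
  class_0: TP=71, FN=2+8=10 → 71/81 = 0.87654
  class_1: TP=62, FN=9+3=12 → 62/74 = 0.83784
  class_2: TP=47, FN=16+14=30 → 47/77 = 0.61039
Macro-recall = mean = (0.87654 + 0.83784 + 0.61039) / 3 = 0.7749

0.7749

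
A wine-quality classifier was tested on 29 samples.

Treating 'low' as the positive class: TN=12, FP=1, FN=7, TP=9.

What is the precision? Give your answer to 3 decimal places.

Precision = TP/(TP+FP) = 9/(9+1) = 9/10 = 0.900

0.900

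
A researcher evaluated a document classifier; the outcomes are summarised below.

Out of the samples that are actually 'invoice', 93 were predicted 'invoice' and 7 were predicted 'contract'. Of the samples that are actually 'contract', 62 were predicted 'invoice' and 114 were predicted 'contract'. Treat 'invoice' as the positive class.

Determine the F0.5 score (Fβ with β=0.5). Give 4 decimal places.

0.6458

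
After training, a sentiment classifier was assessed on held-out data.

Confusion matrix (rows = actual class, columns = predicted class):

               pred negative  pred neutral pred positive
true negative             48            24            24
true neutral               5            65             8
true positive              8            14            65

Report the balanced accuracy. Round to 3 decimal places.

Balanced accuracy = mean of per-class recall.
  negative: recall = 48/96 = 0.5000
  neutral: recall = 65/78 = 0.8333
  positive: recall = 65/87 = 0.7471
Mean = (0.5000 + 0.8333 + 0.7471) / 3 = 0.693

0.693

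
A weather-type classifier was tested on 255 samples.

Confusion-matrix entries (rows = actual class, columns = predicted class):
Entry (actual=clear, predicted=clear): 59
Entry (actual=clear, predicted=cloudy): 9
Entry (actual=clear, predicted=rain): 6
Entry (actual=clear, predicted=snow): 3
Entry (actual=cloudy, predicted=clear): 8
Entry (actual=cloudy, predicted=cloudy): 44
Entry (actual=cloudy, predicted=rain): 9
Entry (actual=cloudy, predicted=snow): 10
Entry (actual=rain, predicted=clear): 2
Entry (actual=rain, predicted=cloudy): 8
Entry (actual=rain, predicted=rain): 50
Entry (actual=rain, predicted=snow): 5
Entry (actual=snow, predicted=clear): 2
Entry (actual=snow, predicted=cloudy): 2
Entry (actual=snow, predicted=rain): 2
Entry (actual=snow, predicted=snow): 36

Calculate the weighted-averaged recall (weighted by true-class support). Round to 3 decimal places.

0.741

Per-class recall (TP/(TP+FN)):
  clear: TP=59, FN=9+6+3=18 → 59/77 = 0.7662
  cloudy: TP=44, FN=8+9+10=27 → 44/71 = 0.6197
  rain: TP=50, FN=2+8+5=15 → 50/65 = 0.7692
  snow: TP=36, FN=2+2+2=6 → 36/42 = 0.8571
Weighted-recall = Σ (supportᵢ/N)·recallᵢ with N=255: (77/255)·0.7662 + (71/255)·0.6197 + (65/255)·0.7692 + (42/255)·0.8571 = 0.741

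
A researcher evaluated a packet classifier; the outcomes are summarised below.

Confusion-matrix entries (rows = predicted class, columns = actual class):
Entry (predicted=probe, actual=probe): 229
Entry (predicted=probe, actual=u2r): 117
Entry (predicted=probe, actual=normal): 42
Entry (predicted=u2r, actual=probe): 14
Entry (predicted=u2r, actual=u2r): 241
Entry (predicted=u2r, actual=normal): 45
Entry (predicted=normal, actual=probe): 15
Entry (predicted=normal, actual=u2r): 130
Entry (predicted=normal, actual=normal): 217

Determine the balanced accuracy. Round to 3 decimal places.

0.698

Balanced accuracy = mean of per-class recall.
  probe: recall = 229/258 = 0.8876
  u2r: recall = 241/488 = 0.4939
  normal: recall = 217/304 = 0.7138
Mean = (0.8876 + 0.4939 + 0.7138) / 3 = 0.698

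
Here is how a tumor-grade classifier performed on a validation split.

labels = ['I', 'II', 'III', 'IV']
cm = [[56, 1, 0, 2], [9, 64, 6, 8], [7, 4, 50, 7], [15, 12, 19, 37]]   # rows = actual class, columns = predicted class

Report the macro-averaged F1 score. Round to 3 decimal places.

Per-class F1 score (2·TP/(2·TP+FP+FN)):
  I: TP=56, FP=9+7+15=31, FN=1+0+2=3 → 112/146 = 0.7671
  II: TP=64, FP=1+4+12=17, FN=9+6+8=23 → 128/168 = 0.7619
  III: TP=50, FP=0+6+19=25, FN=7+4+7=18 → 100/143 = 0.6993
  IV: TP=37, FP=2+8+7=17, FN=15+12+19=46 → 74/137 = 0.5401
Macro-F1 score = mean = (0.7671 + 0.7619 + 0.6993 + 0.5401) / 4 = 0.692

0.692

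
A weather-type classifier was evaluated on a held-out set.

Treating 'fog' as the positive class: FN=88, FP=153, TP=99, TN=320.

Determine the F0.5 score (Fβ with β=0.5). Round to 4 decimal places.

0.4142

Fβ = (1+β²)·TP / ((1+β²)·TP + β²·FN + FP), with β²=1/4
= 1.25·99 / (1.25·99 + 0.25·88 + 153) = 0.4142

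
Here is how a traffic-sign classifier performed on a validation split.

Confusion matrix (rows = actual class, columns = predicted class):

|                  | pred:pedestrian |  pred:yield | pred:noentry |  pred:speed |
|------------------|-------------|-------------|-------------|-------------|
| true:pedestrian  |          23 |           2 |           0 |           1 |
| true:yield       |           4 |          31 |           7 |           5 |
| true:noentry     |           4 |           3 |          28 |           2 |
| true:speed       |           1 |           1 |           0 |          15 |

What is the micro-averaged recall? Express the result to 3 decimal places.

Micro-averaging pools counts across classes: ΣTP=97, ΣFP=30, ΣFN=30.
Micro-recall = TP/(TP+FN) on pooled counts = 0.764 (equals overall accuracy in single-label multiclass).

0.764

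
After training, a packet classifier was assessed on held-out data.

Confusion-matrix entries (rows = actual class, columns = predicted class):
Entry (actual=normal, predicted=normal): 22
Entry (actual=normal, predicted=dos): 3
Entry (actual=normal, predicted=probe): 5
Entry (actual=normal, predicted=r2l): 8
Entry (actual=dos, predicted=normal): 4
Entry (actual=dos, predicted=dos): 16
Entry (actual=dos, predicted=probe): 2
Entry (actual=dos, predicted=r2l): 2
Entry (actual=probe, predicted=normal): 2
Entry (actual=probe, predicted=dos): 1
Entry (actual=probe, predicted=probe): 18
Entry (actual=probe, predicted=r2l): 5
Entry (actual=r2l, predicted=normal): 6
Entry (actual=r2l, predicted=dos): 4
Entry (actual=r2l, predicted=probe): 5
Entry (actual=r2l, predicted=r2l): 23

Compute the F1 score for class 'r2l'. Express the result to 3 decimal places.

F1 score = 2·TP/(2·TP+FP+FN).
r2l: TP=23, FP=8+2+5=15, FN=6+4+5=15 → 46/76 = 0.6053

0.605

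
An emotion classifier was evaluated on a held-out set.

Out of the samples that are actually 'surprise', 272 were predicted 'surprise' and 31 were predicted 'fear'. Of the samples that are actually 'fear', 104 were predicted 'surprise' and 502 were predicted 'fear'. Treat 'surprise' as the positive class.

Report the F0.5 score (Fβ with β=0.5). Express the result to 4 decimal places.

0.7526

Fβ = (1+β²)·TP / ((1+β²)·TP + β²·FN + FP), with β²=1/4
= 1.25·272 / (1.25·272 + 0.25·31 + 104) = 0.7526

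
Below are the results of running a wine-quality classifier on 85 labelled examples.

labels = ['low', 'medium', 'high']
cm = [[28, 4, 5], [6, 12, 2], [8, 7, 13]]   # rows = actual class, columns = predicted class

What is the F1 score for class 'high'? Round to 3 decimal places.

F1 score = 2·TP/(2·TP+FP+FN).
high: TP=13, FP=5+2=7, FN=8+7=15 → 26/48 = 0.5417

0.542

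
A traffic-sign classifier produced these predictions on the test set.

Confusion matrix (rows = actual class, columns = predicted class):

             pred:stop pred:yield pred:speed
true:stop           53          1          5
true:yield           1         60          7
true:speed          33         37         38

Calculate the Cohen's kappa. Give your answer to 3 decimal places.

0.481

Observed agreement pₒ = trace/N = 151/235 = 0.6426
Expected agreement pₑ = Σ (rowᵢ·colᵢ)/N² = (59·87 + 68·98 + 108·50)/235² = 0.3114
κ = (pₒ − pₑ)/(1 − pₑ) = (0.6426 − 0.3114)/(1 − 0.3114) = 0.481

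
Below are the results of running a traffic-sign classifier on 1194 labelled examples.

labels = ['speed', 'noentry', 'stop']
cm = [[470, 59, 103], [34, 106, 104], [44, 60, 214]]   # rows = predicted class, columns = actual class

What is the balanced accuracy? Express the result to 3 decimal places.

Balanced accuracy = mean of per-class recall.
  speed: recall = 470/548 = 0.8577
  noentry: recall = 106/225 = 0.4711
  stop: recall = 214/421 = 0.5083
Mean = (0.8577 + 0.4711 + 0.5083) / 3 = 0.612

0.612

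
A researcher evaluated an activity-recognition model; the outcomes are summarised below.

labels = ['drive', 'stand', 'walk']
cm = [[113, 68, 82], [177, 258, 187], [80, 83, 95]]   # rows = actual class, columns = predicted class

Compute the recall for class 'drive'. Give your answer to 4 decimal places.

0.4297

Take TP from the diagonal, FP from the rest of the 'drive' prediction marginal, FN from the rest of the 'drive' actual marginal.
recall = TP/(TP+FN).
drive: TP=113, FN=68+82=150 → 113/263 = 0.42966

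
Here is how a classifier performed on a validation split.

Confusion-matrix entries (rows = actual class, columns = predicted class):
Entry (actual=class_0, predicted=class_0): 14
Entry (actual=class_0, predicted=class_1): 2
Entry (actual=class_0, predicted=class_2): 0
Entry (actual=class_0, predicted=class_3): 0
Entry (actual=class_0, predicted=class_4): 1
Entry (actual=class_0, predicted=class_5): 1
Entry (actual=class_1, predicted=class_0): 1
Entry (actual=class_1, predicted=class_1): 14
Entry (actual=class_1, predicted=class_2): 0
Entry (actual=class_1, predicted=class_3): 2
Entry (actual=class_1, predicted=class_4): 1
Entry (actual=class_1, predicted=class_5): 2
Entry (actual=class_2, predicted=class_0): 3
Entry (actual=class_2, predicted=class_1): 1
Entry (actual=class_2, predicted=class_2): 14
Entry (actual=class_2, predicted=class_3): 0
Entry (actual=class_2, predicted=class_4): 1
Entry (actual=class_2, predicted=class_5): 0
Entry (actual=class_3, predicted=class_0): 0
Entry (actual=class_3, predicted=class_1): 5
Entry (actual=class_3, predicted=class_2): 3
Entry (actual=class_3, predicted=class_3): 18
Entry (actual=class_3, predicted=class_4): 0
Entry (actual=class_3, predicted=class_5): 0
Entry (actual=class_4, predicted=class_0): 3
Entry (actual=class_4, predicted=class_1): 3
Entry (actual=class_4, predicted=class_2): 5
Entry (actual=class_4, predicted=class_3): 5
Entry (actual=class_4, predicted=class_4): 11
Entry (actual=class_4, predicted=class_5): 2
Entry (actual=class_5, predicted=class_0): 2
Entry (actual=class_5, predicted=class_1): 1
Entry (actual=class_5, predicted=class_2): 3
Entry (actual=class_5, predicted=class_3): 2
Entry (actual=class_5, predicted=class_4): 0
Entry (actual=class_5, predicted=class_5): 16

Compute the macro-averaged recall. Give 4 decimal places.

Per-class recall (TP/(TP+FN)):
  class_0: TP=14, FN=2+0+0+1+1=4 → 14/18 = 0.77778
  class_1: TP=14, FN=1+0+2+1+2=6 → 14/20 = 0.70000
  class_2: TP=14, FN=3+1+0+1+0=5 → 14/19 = 0.73684
  class_3: TP=18, FN=0+5+3+0+0=8 → 18/26 = 0.69231
  class_4: TP=11, FN=3+3+5+5+2=18 → 11/29 = 0.37931
  class_5: TP=16, FN=2+1+3+2+0=8 → 16/24 = 0.66667
Macro-recall = mean = (0.77778 + 0.70000 + 0.73684 + 0.69231 + 0.37931 + 0.66667) / 6 = 0.6588

0.6588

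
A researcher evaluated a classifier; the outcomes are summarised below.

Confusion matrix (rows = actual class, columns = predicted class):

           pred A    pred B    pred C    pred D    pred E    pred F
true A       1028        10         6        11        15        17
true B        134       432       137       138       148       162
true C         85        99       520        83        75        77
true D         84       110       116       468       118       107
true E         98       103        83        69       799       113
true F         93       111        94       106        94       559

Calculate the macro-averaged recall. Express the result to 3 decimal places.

Per-class recall (TP/(TP+FN)):
  A: TP=1028, FN=10+6+11+15+17=59 → 1028/1087 = 0.9457
  B: TP=432, FN=134+137+138+148+162=719 → 432/1151 = 0.3753
  C: TP=520, FN=85+99+83+75+77=419 → 520/939 = 0.5538
  D: TP=468, FN=84+110+116+118+107=535 → 468/1003 = 0.4666
  E: TP=799, FN=98+103+83+69+113=466 → 799/1265 = 0.6316
  F: TP=559, FN=93+111+94+106+94=498 → 559/1057 = 0.5289
Macro-recall = mean = (0.9457 + 0.3753 + 0.5538 + 0.4666 + 0.6316 + 0.5289) / 6 = 0.584

0.584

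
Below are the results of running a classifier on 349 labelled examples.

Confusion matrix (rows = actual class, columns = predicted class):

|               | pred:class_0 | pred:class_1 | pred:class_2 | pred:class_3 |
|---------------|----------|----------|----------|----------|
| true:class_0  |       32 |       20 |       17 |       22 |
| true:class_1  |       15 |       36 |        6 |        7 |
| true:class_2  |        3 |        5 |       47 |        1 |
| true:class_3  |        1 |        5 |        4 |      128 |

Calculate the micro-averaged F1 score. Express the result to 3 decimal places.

0.696

Micro-averaging pools counts across classes: ΣTP=243, ΣFP=106, ΣFN=106.
Micro-F1 score = 2·TP/(2·TP+FP+FN) on pooled counts = 0.696 (equals overall accuracy in single-label multiclass).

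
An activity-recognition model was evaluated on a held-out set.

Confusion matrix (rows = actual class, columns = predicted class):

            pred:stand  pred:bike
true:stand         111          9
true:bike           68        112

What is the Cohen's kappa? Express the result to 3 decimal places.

Observed agreement pₒ = trace/N = 223/300 = 0.7433
Expected agreement pₑ = Σ (rowᵢ·colᵢ)/N² = (120·179 + 180·121)/300² = 0.4807
κ = (pₒ − pₑ)/(1 − pₑ) = (0.7433 − 0.4807)/(1 − 0.4807) = 0.506

0.506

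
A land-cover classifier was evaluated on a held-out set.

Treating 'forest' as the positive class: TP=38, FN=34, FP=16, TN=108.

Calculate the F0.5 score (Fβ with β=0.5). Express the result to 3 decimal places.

0.660

Fβ = (1+β²)·TP / ((1+β²)·TP + β²·FN + FP), with β²=1/4
= 1.25·38 / (1.25·38 + 0.25·34 + 16) = 0.660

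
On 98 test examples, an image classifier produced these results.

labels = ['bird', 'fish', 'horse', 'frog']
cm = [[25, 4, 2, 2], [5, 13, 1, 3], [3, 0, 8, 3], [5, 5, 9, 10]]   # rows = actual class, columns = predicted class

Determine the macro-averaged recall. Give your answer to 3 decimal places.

0.566

Per-class recall (TP/(TP+FN)):
  bird: TP=25, FN=4+2+2=8 → 25/33 = 0.7576
  fish: TP=13, FN=5+1+3=9 → 13/22 = 0.5909
  horse: TP=8, FN=3+0+3=6 → 8/14 = 0.5714
  frog: TP=10, FN=5+5+9=19 → 10/29 = 0.3448
Macro-recall = mean = (0.7576 + 0.5909 + 0.5714 + 0.3448) / 4 = 0.566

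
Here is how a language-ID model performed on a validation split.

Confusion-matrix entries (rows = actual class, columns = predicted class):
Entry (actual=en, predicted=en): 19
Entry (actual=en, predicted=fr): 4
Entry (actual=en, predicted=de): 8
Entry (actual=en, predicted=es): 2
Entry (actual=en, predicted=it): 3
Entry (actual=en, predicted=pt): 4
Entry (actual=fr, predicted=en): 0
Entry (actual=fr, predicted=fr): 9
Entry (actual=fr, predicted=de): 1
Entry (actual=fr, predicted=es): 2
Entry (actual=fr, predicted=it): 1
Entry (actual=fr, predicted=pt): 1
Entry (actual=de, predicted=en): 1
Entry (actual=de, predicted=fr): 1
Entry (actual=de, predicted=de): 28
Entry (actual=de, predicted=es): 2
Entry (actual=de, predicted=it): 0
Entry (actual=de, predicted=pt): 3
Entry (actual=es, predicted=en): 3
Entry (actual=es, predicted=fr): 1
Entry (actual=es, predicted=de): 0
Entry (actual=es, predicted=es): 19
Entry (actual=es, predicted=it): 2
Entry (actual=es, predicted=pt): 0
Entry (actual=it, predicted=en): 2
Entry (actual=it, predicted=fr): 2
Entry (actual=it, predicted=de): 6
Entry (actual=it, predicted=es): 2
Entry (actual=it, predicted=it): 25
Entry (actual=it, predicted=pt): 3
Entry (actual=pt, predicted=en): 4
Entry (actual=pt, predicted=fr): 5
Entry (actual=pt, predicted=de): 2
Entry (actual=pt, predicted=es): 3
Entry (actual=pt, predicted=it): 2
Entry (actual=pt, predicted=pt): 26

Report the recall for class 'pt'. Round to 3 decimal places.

0.619

recall = TP/(TP+FN).
pt: TP=26, FN=4+5+2+3+2=16 → 26/42 = 0.6190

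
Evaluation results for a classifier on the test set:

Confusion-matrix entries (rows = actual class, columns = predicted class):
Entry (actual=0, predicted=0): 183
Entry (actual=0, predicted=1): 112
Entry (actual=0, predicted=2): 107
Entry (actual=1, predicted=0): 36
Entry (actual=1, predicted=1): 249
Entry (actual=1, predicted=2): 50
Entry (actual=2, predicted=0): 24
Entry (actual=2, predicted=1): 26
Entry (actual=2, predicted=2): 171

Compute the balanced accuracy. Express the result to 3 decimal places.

Balanced accuracy = mean of per-class recall.
  0: recall = 183/402 = 0.4552
  1: recall = 249/335 = 0.7433
  2: recall = 171/221 = 0.7738
Mean = (0.4552 + 0.7433 + 0.7738) / 3 = 0.657

0.657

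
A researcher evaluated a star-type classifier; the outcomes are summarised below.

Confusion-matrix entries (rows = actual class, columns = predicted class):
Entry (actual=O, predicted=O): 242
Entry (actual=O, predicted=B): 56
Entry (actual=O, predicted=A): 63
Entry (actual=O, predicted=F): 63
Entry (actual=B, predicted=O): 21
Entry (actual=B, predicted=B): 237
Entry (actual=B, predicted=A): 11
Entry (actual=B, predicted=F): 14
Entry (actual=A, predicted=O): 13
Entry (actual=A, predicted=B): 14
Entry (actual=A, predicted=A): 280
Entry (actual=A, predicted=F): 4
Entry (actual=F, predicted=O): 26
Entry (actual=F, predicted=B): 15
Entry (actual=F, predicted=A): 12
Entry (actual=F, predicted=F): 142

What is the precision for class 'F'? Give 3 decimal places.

0.637

Treat 'F' as positive and all other classes as negative.
precision = TP/(TP+FP).
F: TP=142, FP=63+14+4=81 → 142/223 = 0.6368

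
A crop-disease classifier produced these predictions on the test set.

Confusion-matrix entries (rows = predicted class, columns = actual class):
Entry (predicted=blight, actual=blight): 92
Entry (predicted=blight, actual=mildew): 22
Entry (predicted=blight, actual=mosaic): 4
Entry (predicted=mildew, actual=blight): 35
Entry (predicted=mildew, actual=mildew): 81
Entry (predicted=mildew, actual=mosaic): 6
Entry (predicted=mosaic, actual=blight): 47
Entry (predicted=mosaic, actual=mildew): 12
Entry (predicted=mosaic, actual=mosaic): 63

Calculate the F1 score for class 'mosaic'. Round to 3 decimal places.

0.646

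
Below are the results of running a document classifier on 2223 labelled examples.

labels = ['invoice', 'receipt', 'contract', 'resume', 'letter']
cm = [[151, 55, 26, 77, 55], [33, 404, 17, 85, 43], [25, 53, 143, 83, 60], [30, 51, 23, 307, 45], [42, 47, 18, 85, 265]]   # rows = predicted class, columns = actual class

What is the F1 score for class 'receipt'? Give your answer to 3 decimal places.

Treat 'receipt' as positive and all other classes as negative.
F1 score = 2·TP/(2·TP+FP+FN).
receipt: TP=404, FP=33+17+85+43=178, FN=55+53+51+47=206 → 808/1192 = 0.6779

0.678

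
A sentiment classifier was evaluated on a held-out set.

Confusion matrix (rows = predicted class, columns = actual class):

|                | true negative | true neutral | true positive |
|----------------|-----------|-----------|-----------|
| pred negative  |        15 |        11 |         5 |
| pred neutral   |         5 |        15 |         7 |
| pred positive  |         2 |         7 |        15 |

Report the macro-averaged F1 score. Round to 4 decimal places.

Per-class F1 score (2·TP/(2·TP+FP+FN)):
  negative: TP=15, FP=11+5=16, FN=5+2=7 → 30/53 = 0.56604
  neutral: TP=15, FP=5+7=12, FN=11+7=18 → 30/60 = 0.50000
  positive: TP=15, FP=2+7=9, FN=5+7=12 → 30/51 = 0.58824
Macro-F1 score = mean = (0.56604 + 0.50000 + 0.58824) / 3 = 0.5514

0.5514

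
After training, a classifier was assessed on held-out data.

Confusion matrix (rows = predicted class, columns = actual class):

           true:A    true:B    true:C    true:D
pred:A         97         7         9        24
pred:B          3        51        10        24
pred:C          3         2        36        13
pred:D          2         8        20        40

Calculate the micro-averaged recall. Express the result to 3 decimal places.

0.642

Micro-averaging pools counts across classes: ΣTP=224, ΣFP=125, ΣFN=125.
Micro-recall = TP/(TP+FN) on pooled counts = 0.642 (equals overall accuracy in single-label multiclass).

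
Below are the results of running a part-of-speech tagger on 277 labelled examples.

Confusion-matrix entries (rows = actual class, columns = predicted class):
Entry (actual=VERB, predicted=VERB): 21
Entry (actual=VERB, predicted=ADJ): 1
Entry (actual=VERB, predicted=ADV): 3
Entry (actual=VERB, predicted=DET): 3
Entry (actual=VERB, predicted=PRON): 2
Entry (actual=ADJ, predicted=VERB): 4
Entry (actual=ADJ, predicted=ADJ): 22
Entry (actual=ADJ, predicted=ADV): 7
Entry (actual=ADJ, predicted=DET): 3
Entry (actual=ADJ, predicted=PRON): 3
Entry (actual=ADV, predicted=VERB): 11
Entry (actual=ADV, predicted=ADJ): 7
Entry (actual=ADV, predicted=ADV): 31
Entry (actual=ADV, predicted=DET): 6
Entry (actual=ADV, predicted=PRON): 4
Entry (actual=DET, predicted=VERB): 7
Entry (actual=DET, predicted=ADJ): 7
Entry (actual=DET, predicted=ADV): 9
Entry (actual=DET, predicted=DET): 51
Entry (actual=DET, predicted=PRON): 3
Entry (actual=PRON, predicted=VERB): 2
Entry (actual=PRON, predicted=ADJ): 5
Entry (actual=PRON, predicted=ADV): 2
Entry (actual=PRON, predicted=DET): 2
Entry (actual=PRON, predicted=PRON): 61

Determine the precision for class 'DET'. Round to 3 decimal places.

0.785

Take TP from the diagonal, FP from the rest of the 'DET' prediction marginal, FN from the rest of the 'DET' actual marginal.
precision = TP/(TP+FP).
DET: TP=51, FP=3+3+6+2=14 → 51/65 = 0.7846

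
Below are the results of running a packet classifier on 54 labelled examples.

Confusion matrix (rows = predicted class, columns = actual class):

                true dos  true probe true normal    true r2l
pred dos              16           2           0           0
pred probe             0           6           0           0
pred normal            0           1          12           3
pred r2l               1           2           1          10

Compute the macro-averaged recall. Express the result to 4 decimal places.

Per-class recall (TP/(TP+FN)):
  dos: TP=16, FN=0+0+1=1 → 16/17 = 0.94118
  probe: TP=6, FN=2+1+2=5 → 6/11 = 0.54545
  normal: TP=12, FN=0+0+1=1 → 12/13 = 0.92308
  r2l: TP=10, FN=0+0+3=3 → 10/13 = 0.76923
Macro-recall = mean = (0.94118 + 0.54545 + 0.92308 + 0.76923) / 4 = 0.7947

0.7947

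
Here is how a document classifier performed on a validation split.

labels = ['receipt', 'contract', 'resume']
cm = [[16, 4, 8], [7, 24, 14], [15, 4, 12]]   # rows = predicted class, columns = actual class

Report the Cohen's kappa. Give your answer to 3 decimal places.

0.255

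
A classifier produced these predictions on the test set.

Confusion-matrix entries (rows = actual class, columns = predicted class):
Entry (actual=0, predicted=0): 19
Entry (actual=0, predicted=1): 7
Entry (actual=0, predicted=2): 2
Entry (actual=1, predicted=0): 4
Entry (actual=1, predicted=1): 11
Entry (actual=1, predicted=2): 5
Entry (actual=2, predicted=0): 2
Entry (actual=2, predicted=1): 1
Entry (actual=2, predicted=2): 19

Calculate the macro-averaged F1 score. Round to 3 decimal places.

0.691

Per-class F1 score (2·TP/(2·TP+FP+FN)):
  0: TP=19, FP=4+2=6, FN=7+2=9 → 38/53 = 0.7170
  1: TP=11, FP=7+1=8, FN=4+5=9 → 22/39 = 0.5641
  2: TP=19, FP=2+5=7, FN=2+1=3 → 38/48 = 0.7917
Macro-F1 score = mean = (0.7170 + 0.5641 + 0.7917) / 3 = 0.691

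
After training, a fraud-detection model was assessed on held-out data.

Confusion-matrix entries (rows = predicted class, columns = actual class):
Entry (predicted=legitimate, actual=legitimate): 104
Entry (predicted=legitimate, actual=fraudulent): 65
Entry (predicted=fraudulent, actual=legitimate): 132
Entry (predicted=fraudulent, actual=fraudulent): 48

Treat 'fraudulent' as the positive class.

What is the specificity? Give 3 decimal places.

Specificity = TN/(TN+FP) = 104/(104+132) = 0.441

0.441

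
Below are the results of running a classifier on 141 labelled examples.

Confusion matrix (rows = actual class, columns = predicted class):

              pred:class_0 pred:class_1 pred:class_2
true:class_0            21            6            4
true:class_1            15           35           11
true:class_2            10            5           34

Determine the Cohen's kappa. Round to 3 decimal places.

0.457

Observed agreement pₒ = trace/N = 90/141 = 0.6383
Expected agreement pₑ = Σ (rowᵢ·colᵢ)/N² = (31·46 + 61·46 + 49·49)/141² = 0.3336
κ = (pₒ − pₑ)/(1 − pₑ) = (0.6383 − 0.3336)/(1 − 0.3336) = 0.457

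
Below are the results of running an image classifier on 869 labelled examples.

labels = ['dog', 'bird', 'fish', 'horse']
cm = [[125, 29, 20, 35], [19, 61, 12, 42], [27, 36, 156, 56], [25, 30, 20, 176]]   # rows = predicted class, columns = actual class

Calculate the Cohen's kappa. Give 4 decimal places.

0.4539

Observed agreement pₒ = trace/N = 518/869 = 0.59609
Expected agreement pₑ = Σ (rowᵢ·colᵢ)/N² = (196·209 + 156·134 + 208·275 + 309·251)/869² = 0.26038
κ = (pₒ − pₑ)/(1 − pₑ) = (0.59609 − 0.26038)/(1 − 0.26038) = 0.4539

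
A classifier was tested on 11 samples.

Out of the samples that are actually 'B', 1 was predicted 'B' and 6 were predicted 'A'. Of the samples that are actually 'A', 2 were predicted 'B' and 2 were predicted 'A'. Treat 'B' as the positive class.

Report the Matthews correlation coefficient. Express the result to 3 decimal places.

MCC = (TP·TN − FP·FN) / √((TP+FP)(TP+FN)(TN+FP)(TN+FN))
Numerator = 1·2 − 2·6 = -10
Denominator = √(3·7·4·8) = √672 = 25.9230
MCC = -10 / 25.9230 = -0.386

-0.386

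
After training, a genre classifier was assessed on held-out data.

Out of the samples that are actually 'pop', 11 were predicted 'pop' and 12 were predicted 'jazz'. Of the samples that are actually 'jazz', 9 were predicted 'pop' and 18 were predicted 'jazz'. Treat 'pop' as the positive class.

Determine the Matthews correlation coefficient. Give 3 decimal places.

MCC = (TP·TN − FP·FN) / √((TP+FP)(TP+FN)(TN+FP)(TN+FN))
Numerator = 11·18 − 9·12 = 90
Denominator = √(20·23·27·30) = √372600 = 610.4097
MCC = 90 / 610.4097 = 0.147

0.147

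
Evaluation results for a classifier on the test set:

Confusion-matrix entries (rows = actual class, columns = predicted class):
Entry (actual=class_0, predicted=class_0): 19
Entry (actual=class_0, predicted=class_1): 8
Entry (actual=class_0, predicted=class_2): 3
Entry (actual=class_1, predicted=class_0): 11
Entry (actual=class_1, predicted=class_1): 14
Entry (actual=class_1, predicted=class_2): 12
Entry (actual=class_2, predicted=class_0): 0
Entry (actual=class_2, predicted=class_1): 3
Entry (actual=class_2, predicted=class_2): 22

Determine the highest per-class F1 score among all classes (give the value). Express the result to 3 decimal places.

Per-class F1 score (2·TP/(2·TP+FP+FN)):
  class_0: TP=19, FP=11+0=11, FN=8+3=11 → 38/60 = 0.6333
  class_1: TP=14, FP=8+3=11, FN=11+12=23 → 28/62 = 0.4516
  class_2: TP=22, FP=3+12=15, FN=0+3=3 → 44/62 = 0.7097
Highest is class 'class_2' with F1 score = 0.710.

0.710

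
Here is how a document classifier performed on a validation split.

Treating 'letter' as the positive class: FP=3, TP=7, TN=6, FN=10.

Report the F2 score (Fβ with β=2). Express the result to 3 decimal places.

0.449

Fβ = (1+β²)·TP / ((1+β²)·TP + β²·FN + FP), with β²=4
= 5·7 / (5·7 + 4·10 + 3) = 0.449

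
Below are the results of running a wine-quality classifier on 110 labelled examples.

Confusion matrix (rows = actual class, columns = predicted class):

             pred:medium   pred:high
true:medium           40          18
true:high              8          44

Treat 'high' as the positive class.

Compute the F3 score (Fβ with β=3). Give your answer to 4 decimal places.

0.8302

Fβ = (1+β²)·TP / ((1+β²)·TP + β²·FN + FP), with β²=9
= 10·44 / (10·44 + 9·8 + 18) = 0.8302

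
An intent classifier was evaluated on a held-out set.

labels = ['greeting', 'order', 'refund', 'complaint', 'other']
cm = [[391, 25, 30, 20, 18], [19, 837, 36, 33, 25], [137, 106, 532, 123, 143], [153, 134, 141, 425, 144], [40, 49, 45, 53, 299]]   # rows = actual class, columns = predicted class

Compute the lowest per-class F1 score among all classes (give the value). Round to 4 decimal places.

Per-class F1 score (2·TP/(2·TP+FP+FN)):
  greeting: TP=391, FP=19+137+153+40=349, FN=25+30+20+18=93 → 782/1224 = 0.63889
  order: TP=837, FP=25+106+134+49=314, FN=19+36+33+25=113 → 1674/2101 = 0.79676
  refund: TP=532, FP=30+36+141+45=252, FN=137+106+123+143=509 → 1064/1825 = 0.58301
  complaint: TP=425, FP=20+33+123+53=229, FN=153+134+141+144=572 → 850/1651 = 0.51484
  other: TP=299, FP=18+25+143+144=330, FN=40+49+45+53=187 → 598/1115 = 0.53632
Lowest is class 'complaint' with F1 score = 0.5148.

0.5148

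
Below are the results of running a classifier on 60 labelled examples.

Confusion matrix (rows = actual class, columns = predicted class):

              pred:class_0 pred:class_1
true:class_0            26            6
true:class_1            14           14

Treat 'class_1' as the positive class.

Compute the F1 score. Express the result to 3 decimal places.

Precision = TP/(TP+FP) = 14/20 = 0.7000
Recall = TP/(TP+FN) = 14/28 = 0.5000
F1 = 2·TP/(2·TP+FP+FN) = 28/48 = 0.583

0.583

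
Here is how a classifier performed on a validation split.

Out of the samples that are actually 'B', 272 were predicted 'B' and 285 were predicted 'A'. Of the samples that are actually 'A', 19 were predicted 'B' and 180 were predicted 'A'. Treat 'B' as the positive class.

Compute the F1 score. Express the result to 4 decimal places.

Precision = TP/(TP+FP) = 272/291 = 0.9347
Recall = TP/(TP+FN) = 272/557 = 0.4883
F1 = 2·TP/(2·TP+FP+FN) = 544/848 = 0.6415

0.6415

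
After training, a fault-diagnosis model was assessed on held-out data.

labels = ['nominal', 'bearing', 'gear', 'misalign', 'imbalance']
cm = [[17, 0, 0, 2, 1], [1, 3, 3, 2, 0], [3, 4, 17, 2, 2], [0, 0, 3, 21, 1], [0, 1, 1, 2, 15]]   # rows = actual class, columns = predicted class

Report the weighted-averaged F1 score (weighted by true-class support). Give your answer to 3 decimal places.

0.718

Per-class F1 score (2·TP/(2·TP+FP+FN)):
  nominal: TP=17, FP=1+3+0+0=4, FN=0+0+2+1=3 → 34/41 = 0.8293
  bearing: TP=3, FP=0+4+0+1=5, FN=1+3+2+0=6 → 6/17 = 0.3529
  gear: TP=17, FP=0+3+3+1=7, FN=3+4+2+2=11 → 34/52 = 0.6538
  misalign: TP=21, FP=2+2+2+2=8, FN=0+0+3+1=4 → 42/54 = 0.7778
  imbalance: TP=15, FP=1+0+2+1=4, FN=0+1+1+2=4 → 30/38 = 0.7895
Weighted-F1 score = Σ (supportᵢ/N)·F1 scoreᵢ with N=101: (20/101)·0.8293 + (9/101)·0.3529 + (28/101)·0.6538 + (25/101)·0.7778 + (19/101)·0.7895 = 0.718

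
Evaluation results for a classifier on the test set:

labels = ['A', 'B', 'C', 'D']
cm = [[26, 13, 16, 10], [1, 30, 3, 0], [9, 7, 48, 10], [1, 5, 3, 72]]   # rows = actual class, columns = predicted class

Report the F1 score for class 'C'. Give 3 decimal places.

0.667

Treat 'C' as positive and all other classes as negative.
F1 score = 2·TP/(2·TP+FP+FN).
C: TP=48, FP=16+3+3=22, FN=9+7+10=26 → 96/144 = 0.6667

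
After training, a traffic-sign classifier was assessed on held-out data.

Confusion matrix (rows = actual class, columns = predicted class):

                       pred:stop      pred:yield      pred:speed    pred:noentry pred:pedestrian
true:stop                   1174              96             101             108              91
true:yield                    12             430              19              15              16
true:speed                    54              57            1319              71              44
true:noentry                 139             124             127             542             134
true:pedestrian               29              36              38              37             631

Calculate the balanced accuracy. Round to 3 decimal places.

0.760

Balanced accuracy = mean of per-class recall.
  stop: recall = 1174/1570 = 0.7478
  yield: recall = 430/492 = 0.8740
  speed: recall = 1319/1545 = 0.8537
  noentry: recall = 542/1066 = 0.5084
  pedestrian: recall = 631/771 = 0.8184
Mean = (0.7478 + 0.8740 + 0.8537 + 0.5084 + 0.8184) / 5 = 0.760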